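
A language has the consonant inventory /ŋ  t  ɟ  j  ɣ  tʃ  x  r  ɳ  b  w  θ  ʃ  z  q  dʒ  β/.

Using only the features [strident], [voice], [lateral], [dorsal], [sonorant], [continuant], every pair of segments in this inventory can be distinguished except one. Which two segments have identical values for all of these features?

w, j

/w/ (labial-velar glide) and /j/ (palatal glide) are both [−strident], [+voice], [−lateral], [+dorsal], [+sonorant], [+continuant], so none of the listed features separates them. (They do differ in [labial], [round] and [back], which are not among the given features.) Every other pair in the inventory differs on at least one listed feature.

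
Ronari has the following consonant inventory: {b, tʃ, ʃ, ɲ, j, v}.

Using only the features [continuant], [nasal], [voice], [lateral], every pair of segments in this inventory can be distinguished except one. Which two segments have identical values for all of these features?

Both /v/ and /j/ are [+continuant], [-nasal], [+voice], [-lateral]. Since the list omits [sonorant], [labial] and [dorsal] — which do distinguish the voiced labiodental fricative from the palatal glide — this pair collapses; all other pairs remain distinct.

v, j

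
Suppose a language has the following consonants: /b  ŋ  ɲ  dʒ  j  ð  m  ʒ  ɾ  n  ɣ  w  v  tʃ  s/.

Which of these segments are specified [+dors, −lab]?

ŋ, ɲ, j, ɣ

First, the [+dorsal] segments are /ŋ, ɲ, j, ɣ, w/.
Within that set, [−labial] leaves /ŋ, ɲ, j, ɣ/.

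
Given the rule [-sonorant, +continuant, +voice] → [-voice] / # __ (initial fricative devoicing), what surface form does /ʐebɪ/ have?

[ʂebɪ]

Only the initial segment /ʐ/ is both word-initial and matches the structural description. It is a voiced retroflex fricative, so [-sonorant, +continuant, +voice] holds; changing it to [-voice] with all other features held fixed yields /ʂ/ (voiceless retroflex fricative). No other segment meets both the structural description and the environment, so the output is [ʂebɪ].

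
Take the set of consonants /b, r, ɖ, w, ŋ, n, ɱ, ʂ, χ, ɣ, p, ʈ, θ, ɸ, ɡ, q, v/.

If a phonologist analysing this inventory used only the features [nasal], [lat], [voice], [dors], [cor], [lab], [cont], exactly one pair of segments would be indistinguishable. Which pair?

ʂ, θ

Both /ʂ/ and /θ/ are [−nasal], [−lateral], [−voice], [−dorsal], [+coronal], [−labial], [+continuant]. Since the list omits [strident], [anterior] and [distributed] — which do distinguish the voiceless retroflex fricative from the voiceless dental fricative — this pair collapses; all other pairs remain distinct.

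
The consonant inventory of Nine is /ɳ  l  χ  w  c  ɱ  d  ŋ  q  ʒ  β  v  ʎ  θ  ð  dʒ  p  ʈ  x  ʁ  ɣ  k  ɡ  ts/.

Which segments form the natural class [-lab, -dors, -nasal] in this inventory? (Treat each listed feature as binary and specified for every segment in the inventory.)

l, d, ʒ, θ, ð, dʒ, ʈ, ts

First, the [-labial] segments are /ɳ, l, χ, c, d, ŋ, q, ʒ, ʎ, θ, ð, dʒ, ʈ, x, ʁ, ɣ, k, ɡ, ts/.
Among these, [-dorsal] gives /ɳ, l, d, ʒ, θ, ð, dʒ, ʈ, ts/.
Intersecting with [-nasal] leaves /l, d, ʒ, θ, ð, dʒ, ʈ, ts/.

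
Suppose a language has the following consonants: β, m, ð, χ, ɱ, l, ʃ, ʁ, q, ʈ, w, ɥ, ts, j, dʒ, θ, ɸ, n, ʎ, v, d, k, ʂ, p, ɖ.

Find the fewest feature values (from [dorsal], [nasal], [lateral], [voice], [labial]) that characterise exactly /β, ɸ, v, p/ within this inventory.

The class [−nasal], [+labial], [−dorsal] has exactly /β, ɸ, v, p/ as its extension in this inventory. No smaller conjunction from the listed features achieves this: [+labial, −dorsal] alone would also admit /m, ɱ/; [−nasal, −dorsal] alone would also admit /ð, l, ʃ, ʈ, …/; [−nasal, +labial] alone would also admit /w, ɥ/; and checking the remaining two-feature bundles turns up none with this extension.

[−nasal, +labial, −dorsal]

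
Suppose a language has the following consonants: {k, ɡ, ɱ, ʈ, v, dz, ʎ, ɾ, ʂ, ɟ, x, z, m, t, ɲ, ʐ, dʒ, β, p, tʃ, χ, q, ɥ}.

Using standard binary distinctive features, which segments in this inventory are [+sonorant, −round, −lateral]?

ɱ, ɾ, m, ɲ

Among the inventory, the [+sonorant] segments are /ɱ, ʎ, ɾ, m, ɲ, ɥ/.
Of those, [−round] gives /ɱ, ʎ, ɾ, m, ɲ/.
Within that set, [−lateral] leaves /ɱ, ɾ, m, ɲ/.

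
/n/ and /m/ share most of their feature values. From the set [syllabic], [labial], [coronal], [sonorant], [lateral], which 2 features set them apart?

The two segments share [−syllabic], [+sonorant], [−lateral]. The only features from the list on which they differ: /n/ is [−labial] while /m/ is [+labial]; /n/ is [+coronal] while /m/ is [−coronal].

[labial], [coronal]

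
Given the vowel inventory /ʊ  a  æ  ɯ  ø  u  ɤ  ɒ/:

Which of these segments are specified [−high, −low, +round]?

Eliminate segments failing any feature: /ʊ, ɯ, u/ are [+high]; /a, æ, ɒ/ are [+low]; /ɤ/ is [−round]. The remaining /ø/ satisfy [−high], [−low], [+round].

ø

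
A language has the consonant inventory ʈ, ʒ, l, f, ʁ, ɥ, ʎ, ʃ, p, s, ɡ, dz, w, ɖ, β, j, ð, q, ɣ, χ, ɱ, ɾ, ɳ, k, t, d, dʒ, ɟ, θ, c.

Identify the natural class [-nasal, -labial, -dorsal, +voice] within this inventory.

ʒ, l, dz, ɖ, ð, ɾ, d, dʒ

Checking each segment against [-nasal], [-labial], [-dorsal], [+voice]: /ʒ/ (voiced postalveolar fricative), /l/ (alveolar lateral approximant), /dz/ (voiced alveolar affricate), /ɖ/ (voiced retroflex stop), /ð/ (voiced dental fricative), /ɾ/ (alveolar tap), among others, satisfy every feature; every other segment in the inventory fails at least one.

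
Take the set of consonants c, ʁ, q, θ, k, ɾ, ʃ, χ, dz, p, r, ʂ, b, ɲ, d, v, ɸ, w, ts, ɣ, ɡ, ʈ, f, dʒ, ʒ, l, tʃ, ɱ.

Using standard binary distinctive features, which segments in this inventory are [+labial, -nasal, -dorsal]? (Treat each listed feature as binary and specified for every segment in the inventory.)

p, b, v, ɸ, f

Eliminate segments failing any feature: /c, ʁ, q, θ, k, ɾ, ʃ, χ, dz, r, ʂ, ɲ, d, ts, ɣ, ɡ, ʈ, dʒ, ʒ, l, tʃ/ are [-labial]; /w/ is [+dorsal]; /ɱ/ is [+nasal]. The remaining /p, b, v, ɸ, f/ satisfy [+labial], [-nasal], [-dorsal].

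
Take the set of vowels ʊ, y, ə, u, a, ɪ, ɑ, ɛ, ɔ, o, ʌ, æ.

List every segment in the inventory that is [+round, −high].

ɔ, o

Eliminate segments failing any feature: /ʊ, y, u/ are [+high]; /ə, a, ɪ, ɑ, ɛ, ʌ, æ/ are [−round]. The remaining /ɔ, o/ satisfy [+round], [−high].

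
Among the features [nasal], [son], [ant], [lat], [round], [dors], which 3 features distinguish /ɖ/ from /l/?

[sonorant], [lateral], [anterior]

The two segments share [-nasal], [-round], [-dorsal]. The only features from the list on which they differ: /ɖ/ is [-sonorant] while /l/ is [+sonorant]; /ɖ/ is [-lateral] while /l/ is [+lateral]; /ɖ/ is [-anterior] while /l/ is [+anterior].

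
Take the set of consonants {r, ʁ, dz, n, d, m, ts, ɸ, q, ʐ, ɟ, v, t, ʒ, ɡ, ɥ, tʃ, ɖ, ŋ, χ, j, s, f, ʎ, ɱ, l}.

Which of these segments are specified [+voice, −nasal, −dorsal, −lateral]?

r, dz, d, ʐ, v, ʒ, ɖ

First, the [+voice] segments are /r, ʁ, dz, n, d, m, ʐ, ɟ, v, ʒ, ɡ, ɥ, ɖ, ŋ, j, ʎ, ɱ, l/.
Within that set, [−nasal] gives /r, ʁ, dz, d, ʐ, ɟ, v, ʒ, ɡ, ɥ, ɖ, j, ʎ, l/.
Within that set, [−dorsal] gives /r, dz, d, ʐ, v, ʒ, ɖ, l/.
Intersecting with [−lateral] leaves /r, dz, d, ʐ, v, ʒ, ɖ/.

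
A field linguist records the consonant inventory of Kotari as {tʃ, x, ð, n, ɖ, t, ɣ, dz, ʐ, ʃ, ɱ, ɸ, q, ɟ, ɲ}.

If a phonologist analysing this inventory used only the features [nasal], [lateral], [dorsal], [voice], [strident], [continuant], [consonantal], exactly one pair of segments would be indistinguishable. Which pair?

n, ɱ

/n/ (alveolar nasal) and /ɱ/ (labiodental nasal) are both [+nasal], [−lateral], [−dorsal], [+voice], [−strident], [−continuant], [+consonantal], so none of the listed features separates them. (They do differ in [labial] and [coronal], which are not among the given features.) Every other pair in the inventory differs on at least one listed feature.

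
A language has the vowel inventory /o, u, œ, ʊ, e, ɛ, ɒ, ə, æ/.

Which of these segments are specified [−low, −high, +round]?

o, œ

Checking each segment against [−low], [−high], [+round]: /o/ (mid back rounded tense vowel), /œ/ (mid front rounded lax vowel) satisfy every feature; every other segment in the inventory fails at least one.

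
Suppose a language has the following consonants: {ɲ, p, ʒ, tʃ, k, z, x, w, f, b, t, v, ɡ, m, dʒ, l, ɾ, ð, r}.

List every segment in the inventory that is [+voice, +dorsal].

Checking each segment against [+voice], [+dorsal]: /ɲ/ (palatal nasal), /w/ (labial-velar glide), /ɡ/ (voiced velar stop) satisfy every feature; every other segment in the inventory fails at least one.

ɲ, w, ɡ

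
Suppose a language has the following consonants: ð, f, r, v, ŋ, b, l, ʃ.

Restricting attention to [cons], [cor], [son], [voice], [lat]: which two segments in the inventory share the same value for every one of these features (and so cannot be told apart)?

v, b

/v/ (voiced labiodental fricative) and /b/ (voiced bilabial stop) are both [+consonantal], [−coronal], [−sonorant], [+voice], [−lateral], so none of the listed features separates them. (They do differ in [continuant], which is not among the given features.) Every other pair in the inventory differs on at least one listed feature.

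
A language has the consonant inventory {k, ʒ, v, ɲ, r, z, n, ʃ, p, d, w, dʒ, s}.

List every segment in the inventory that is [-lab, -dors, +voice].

ʒ, r, z, n, d, dʒ

Checking each segment against [-labial], [-dorsal], [+voice]: /ʒ/ (voiced postalveolar fricative), /r/ (alveolar trill), /z/ (voiced alveolar fricative), /n/ (alveolar nasal), /d/ (voiced alveolar stop), /dʒ/ (voiced postalveolar affricate) satisfy every feature; every other segment in the inventory fails at least one.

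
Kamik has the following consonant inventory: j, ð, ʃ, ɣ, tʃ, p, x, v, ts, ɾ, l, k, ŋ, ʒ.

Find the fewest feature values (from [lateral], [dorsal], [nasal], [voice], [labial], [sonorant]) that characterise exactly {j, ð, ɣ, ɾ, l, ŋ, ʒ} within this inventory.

The class [+voice], [-labial] has exactly /j, ð, ɣ, ɾ, l, ŋ, ʒ/ as its extension in this inventory. No smaller conjunction from the listed features achieves this: [-labial] alone would also admit /ʃ, tʃ, x, ts, …/; [+voice] alone would also admit /v/; and checking the remaining single features turns up none with this extension.

[+voice, -labial]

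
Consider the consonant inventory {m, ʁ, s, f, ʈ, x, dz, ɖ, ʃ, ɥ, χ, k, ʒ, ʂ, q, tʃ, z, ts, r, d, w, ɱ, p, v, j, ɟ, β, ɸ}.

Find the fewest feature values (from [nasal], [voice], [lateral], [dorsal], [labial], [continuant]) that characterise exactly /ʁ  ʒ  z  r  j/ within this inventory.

Every target segment is [+voice], [+continuant], [−labial]; each remaining inventory member fails at least one of these. Each conjunct is needed — [+continuant, −labial] alone would also admit /s, x, ʃ, χ, …/; [+voice, −labial] alone would also admit /dz, ɖ, d, ɟ/; [+voice, +continuant] alone would also admit /ɥ, w, v, β/ — and no other combination of two listed features has exactly this extension, so three is the minimum.

[+voice, +continuant, −labial]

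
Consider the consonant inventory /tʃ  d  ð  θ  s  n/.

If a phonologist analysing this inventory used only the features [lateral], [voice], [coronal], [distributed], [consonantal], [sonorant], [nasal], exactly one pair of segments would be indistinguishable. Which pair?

θ, tʃ

On the given features, /θ/ and /tʃ/ have an identical profile: [-lateral], [-voice], [+coronal], [+distributed], [+consonantal], [-sonorant], [-nasal]. No other two segments in the inventory coincide on all 7 features. (They do differ in [continuant], [strident] and [anterior], which are not among the given features.)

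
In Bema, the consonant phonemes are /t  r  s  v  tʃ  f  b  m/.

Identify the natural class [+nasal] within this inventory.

m

The feature [nasal] marks segments produced with velum lowered (airflow through the nose). In this inventory /m/ has that property, so it is [+nasal]; /t, r, s, v, tʃ, f, b/ are [−nasal].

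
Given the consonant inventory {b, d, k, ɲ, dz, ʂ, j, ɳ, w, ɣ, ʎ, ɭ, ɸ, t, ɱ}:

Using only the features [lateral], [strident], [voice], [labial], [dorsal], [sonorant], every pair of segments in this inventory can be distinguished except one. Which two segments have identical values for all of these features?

/ɲ/ (palatal nasal) and /j/ (palatal glide) are both [−lateral], [−strident], [+voice], [−labial], [+dorsal], [+sonorant], so none of the listed features separates them. (They do differ in [nasal] and [continuant], which are not among the given features.) Every other pair in the inventory differs on at least one listed feature.

ɲ, j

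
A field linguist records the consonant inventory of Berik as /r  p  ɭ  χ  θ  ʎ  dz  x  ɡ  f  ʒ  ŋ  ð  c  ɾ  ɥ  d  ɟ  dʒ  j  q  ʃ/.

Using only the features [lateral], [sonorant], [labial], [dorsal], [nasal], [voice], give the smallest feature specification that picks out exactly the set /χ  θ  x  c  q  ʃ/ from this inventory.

The class [−voice], [−labial] has exactly /χ, θ, x, c, q, ʃ/ as its extension in this inventory. No smaller conjunction from the listed features achieves this: [−labial] alone would also admit /r, ɭ, ʎ, dz, …/; [−voice] alone would also admit /p, f/; and checking the remaining single features turns up none with this extension.

[−voice, −labial]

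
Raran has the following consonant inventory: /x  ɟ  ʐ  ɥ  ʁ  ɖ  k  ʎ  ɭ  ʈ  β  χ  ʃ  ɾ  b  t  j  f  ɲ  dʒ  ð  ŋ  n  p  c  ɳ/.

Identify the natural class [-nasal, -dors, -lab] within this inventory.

ʐ, ɖ, ɭ, ʈ, ʃ, ɾ, t, dʒ, ð

Checking each segment against [-nasal], [-dorsal], [-labial]: /ʐ/ (voiced retroflex fricative), /ɖ/ (voiced retroflex stop), /ɭ/ (retroflex lateral approximant), /ʈ/ (voiceless retroflex stop), /ʃ/ (voiceless postalveolar fricative), /ɾ/ (alveolar tap), among others, satisfy every feature; every other segment in the inventory fails at least one.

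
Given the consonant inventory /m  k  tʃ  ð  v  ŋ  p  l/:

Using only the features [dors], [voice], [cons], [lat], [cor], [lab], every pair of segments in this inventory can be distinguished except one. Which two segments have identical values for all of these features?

m, v

Both /m/ and /v/ are [-dorsal], [+voice], [+consonantal], [-lateral], [-coronal], [+labial]. Since the list omits [sonorant], [nasal] and [continuant] — which do distinguish the bilabial nasal from the voiced labiodental fricative — this pair collapses; all other pairs remain distinct.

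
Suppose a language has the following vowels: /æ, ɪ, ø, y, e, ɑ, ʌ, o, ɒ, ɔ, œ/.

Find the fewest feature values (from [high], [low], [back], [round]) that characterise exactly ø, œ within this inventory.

Every target segment is [−high], [−back], [+round]; each remaining inventory member fails at least one of these. Each conjunct is needed — [−back, +round] alone would also admit /y/; [−high, +round] alone would also admit /o, ɒ, ɔ/; [−high, −back] alone would also admit /æ, e/ — and no other combination of two listed features has exactly this extension, so three is the minimum.

[−high, −back, +round]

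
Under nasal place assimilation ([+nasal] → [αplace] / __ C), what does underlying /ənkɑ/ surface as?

[əŋkɑ]

The only nasal preceding a consonant is /n/ before /k/. /k/ is [+dorsal], so /n/ → /ŋ/, giving [əŋkɑ].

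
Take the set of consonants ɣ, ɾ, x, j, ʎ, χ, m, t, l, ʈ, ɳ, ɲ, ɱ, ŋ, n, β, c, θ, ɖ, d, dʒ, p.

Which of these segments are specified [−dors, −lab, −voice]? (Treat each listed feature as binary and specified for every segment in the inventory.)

First, the [−dorsal] segments are /ɾ, m, t, l, ʈ, ɳ, ɱ, n, β, θ, ɖ, d, dʒ, p/.
Intersecting with [−labial] gives /ɾ, t, l, ʈ, ɳ, n, θ, ɖ, d, dʒ/.
Among these, [−voice] leaves /t, ʈ, θ/.

t, ʈ, θ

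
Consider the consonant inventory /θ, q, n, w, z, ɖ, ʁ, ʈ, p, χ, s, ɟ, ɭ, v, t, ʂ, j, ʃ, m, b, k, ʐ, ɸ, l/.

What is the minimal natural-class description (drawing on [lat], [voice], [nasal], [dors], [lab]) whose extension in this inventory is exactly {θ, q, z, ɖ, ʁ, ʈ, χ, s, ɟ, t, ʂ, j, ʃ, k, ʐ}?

[−nasal, −lat, −lab]

The class [−nasal], [−lateral], [−labial] has exactly /θ, q, z, ɖ, ʁ, ʈ, χ, s, ɟ, t, ʂ, j, ʃ, k, ʐ/ as its extension in this inventory. No smaller conjunction from the listed features achieves this: [−lateral, −labial] alone would also admit /n/; [−nasal, −labial] alone would also admit /ɭ, l/; [−nasal, −lateral] alone would also admit /w, p, v, b, …/; and checking the remaining two-feature bundles turns up none with this extension.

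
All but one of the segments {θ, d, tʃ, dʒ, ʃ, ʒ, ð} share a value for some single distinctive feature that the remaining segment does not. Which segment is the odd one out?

d

The remaining segments after removing /d/ share [+distributed]; /d/ (voiced alveolar stop) is [−distributed]. For every other candidate removal, the leftover set fails to share any single feature value that the removed segment lacks.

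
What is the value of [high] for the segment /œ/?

As the mid front rounded lax vowel, /œ/ is [−high].

[−high]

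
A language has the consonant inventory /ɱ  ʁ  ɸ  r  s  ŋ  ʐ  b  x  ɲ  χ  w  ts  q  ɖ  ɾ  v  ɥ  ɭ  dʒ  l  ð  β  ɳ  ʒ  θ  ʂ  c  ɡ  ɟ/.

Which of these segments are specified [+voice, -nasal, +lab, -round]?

Checking each segment against [+voice], [-nasal], [+labial], [-round]: /b/ (voiced bilabial stop), /v/ (voiced labiodental fricative), /β/ (voiced bilabial fricative) satisfy every feature; every other segment in the inventory fails at least one.

b, v, β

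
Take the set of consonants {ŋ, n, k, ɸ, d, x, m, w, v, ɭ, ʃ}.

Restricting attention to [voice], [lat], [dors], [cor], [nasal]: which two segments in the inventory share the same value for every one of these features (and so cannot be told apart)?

k, x

Both /k/ and /x/ are [−voice], [−lateral], [+dorsal], [−coronal], [−nasal]. Since the list omits [continuant] — which does distinguish the voiceless velar stop from the voiceless velar fricative — this pair collapses; all other pairs remain distinct.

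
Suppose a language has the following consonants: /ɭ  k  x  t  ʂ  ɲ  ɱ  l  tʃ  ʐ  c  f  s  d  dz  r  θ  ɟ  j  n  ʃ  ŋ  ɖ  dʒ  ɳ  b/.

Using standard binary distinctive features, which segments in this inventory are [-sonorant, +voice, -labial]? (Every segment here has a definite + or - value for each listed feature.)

ʐ, d, dz, ɟ, ɖ, dʒ

The [-sonorant] segments are /k, x, t, ʂ, tʃ, ʐ, c, f, s, d, dz, θ, ɟ, ʃ, ɖ, dʒ, b/.
Of those, [+voice] gives /ʐ, d, dz, ɟ, ɖ, dʒ, b/.
Of those, [-labial] leaves /ʐ, d, dz, ɟ, ɖ, dʒ/.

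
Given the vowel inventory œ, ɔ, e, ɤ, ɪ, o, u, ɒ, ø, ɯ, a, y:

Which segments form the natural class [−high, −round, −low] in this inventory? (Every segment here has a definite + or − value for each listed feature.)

Eliminate segments failing any feature: /œ, ɔ, o, ɒ, ø/ are [+round]; /ɪ, u, ɯ, y/ are [+high]; /a/ is [+low]. The remaining /e, ɤ/ satisfy [−high], [−round], [−low].

e, ɤ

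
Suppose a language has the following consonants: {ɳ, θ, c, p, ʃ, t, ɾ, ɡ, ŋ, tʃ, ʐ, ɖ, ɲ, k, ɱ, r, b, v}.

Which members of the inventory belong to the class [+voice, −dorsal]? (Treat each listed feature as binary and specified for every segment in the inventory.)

ɳ, ɾ, ʐ, ɖ, ɱ, r, b, v

First, the [+voice] segments are /ɳ, ɾ, ɡ, ŋ, ʐ, ɖ, ɲ, ɱ, r, b, v/.
Among these, [−dorsal] leaves /ɳ, ɾ, ʐ, ɖ, ɱ, r, b, v/.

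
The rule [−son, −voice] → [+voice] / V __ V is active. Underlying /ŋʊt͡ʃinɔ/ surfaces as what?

[ŋʊd͡ʒinɔ]

/t͡ʃ/ satisfies [−son, −voice] and sits in V __ V. The [+voice] counterpart of the voiceless postalveolar affricate is /d͡ʒ/. Other segments in /ŋʊt͡ʃinɔ/ either fail the structural description or are not in the environment, so the surface form is [ŋʊd͡ʒinɔ].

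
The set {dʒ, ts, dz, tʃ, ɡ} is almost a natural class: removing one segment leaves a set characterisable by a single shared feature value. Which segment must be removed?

ɡ

/dʒ, dz, tʃ, ts/ are all [+delayed release], but /ɡ/ (voiced velar stop) is [-delayed release]. No other single segment can be removed to leave a set sharing one feature value that the removed segment lacks, so /ɡ/ is the odd one out.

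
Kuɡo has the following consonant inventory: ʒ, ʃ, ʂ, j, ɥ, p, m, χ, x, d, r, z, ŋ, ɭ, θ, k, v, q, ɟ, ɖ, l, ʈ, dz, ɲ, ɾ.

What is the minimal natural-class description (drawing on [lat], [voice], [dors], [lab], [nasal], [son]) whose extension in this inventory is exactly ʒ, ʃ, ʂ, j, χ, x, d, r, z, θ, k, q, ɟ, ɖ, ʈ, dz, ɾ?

[−nasal, −lat, −lab]

The class [−nasal], [−lateral], [−labial] has exactly /ʒ, ʃ, ʂ, j, χ, x, d, r, z, θ, k, q, ɟ, ɖ, ʈ, dz, ɾ/ as its extension in this inventory. No smaller conjunction from the listed features achieves this: [−lateral, −labial] alone would also admit /ŋ, ɲ/; [−nasal, −labial] alone would also admit /ɭ, l/; [−nasal, −lateral] alone would also admit /ɥ, p, v/; and checking the remaining two-feature bundles turns up none with this extension.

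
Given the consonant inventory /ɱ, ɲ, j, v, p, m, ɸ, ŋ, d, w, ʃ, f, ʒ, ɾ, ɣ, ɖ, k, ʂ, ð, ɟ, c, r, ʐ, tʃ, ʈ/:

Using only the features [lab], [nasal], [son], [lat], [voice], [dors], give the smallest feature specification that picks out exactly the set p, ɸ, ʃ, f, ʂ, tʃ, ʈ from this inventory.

[-voice, -dors]

Every target segment is [-voice], [-dorsal]; each remaining inventory member fails at least one of these. Each conjunct is needed — [-dorsal] alone would also admit /ɱ, v, m, d, …/; [-voice] alone would also admit /k, c/ — and no other single listed feature has exactly this extension, so two is the minimum.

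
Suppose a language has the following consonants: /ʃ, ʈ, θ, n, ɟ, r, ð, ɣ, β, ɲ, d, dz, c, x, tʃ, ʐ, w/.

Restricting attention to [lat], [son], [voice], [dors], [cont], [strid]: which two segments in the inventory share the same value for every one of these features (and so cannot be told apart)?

/ð/ (voiced dental fricative) and /β/ (voiced bilabial fricative) are both [−lateral], [−sonorant], [+voice], [−dorsal], [+continuant], [−strident], so none of the listed features separates them. (They do differ in [labial] and [coronal], which are not among the given features.) Every other pair in the inventory differs on at least one listed feature.

ð, β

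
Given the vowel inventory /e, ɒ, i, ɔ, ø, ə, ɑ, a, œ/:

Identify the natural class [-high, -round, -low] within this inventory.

e, ə

First, the [-high] segments are /e, ɒ, ɔ, ø, ə, ɑ, a, œ/.
Among these, [-round] gives /e, ə, ɑ, a/.
Intersecting with [-low] leaves /e, ə/.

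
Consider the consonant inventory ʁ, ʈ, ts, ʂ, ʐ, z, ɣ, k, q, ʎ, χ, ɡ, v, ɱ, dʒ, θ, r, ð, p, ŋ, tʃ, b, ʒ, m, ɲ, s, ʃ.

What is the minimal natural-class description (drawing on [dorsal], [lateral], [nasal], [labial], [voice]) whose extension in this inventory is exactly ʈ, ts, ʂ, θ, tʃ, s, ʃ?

The class [-voice], [-labial], [-dorsal] has exactly /ʈ, ts, ʂ, θ, tʃ, s, ʃ/ as its extension in this inventory. No smaller conjunction from the listed features achieves this: [-labial, -dorsal] alone would also admit /ʐ, z, dʒ, r, …/; [-voice, -dorsal] alone would also admit /p/; [-voice, -labial] alone would also admit /k, q, χ/; and checking the remaining two-feature bundles turns up none with this extension.

[-voice, -labial, -dorsal]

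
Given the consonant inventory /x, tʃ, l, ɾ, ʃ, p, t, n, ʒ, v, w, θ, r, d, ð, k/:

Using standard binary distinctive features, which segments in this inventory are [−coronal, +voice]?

v, w

Checking each segment against [−coronal], [+voice]: /v/ (voiced labiodental fricative), /w/ (labial-velar glide) satisfy every feature; every other segment in the inventory fails at least one.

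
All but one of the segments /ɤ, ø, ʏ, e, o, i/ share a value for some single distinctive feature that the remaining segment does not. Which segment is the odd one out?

ʏ

/ø, ɤ, i, e, o/ are all [+tense], but /ʏ/ (high front rounded lax vowel) is [-tense]. No other single segment can be removed to leave a set sharing one feature value that the removed segment lacks, so /ʏ/ is the odd one out.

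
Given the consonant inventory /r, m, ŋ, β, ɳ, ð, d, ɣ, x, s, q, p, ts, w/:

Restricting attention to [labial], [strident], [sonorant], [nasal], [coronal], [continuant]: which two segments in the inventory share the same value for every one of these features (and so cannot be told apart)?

Both /ɣ/ and /x/ are [-labial], [-strident], [-sonorant], [-nasal], [-coronal], [+continuant]. Since the list omits [voice] — which does distinguish the voiced velar fricative from the voiceless velar fricative — this pair collapses; all other pairs remain distinct.

ɣ, x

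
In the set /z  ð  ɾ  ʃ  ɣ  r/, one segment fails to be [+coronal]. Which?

/ʃ, z, ð, r, ɾ/ are all [+coronal]; /ɣ/ (voiced velar fricative) is [−coronal].

ɣ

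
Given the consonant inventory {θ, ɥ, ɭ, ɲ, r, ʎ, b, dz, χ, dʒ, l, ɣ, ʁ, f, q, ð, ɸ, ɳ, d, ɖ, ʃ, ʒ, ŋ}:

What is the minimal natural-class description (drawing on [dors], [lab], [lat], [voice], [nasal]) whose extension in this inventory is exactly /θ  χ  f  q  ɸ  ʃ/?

[−voice]

Every target segment is [−voice] and no other inventory member is, so one feature is enough.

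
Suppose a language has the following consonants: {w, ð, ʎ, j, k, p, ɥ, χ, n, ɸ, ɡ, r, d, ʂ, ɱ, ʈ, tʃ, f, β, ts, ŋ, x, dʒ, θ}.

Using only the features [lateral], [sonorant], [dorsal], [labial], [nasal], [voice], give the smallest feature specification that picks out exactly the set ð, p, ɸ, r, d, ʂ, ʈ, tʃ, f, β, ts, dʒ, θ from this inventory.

[−nasal, −dorsal]

/ð, p, ɸ, r, d, ʂ, ʈ, tʃ, f, β, ts, dʒ, θ/ are all [−nasal], [−dorsal], and no other segment in the inventory matches both values. Dropping any one of them over-generates: [−dorsal] alone would also admit /n, ɱ/; [−nasal] alone would also admit /w, ʎ, j, k, …/. No other single listed feature picks out exactly this set either, so fewer than two features will not do.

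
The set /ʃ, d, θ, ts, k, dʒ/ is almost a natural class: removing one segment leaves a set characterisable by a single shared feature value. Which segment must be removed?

k

/dʒ, ts, ʃ, θ, d/ are all [+coronal], but /k/ (voiceless velar stop) is [-coronal]. No other single segment can be removed to leave a set sharing one feature value that the removed segment lacks, so /k/ is the odd one out.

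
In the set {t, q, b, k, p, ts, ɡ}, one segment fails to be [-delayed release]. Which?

ts

Every segment except /ts/ is [-delayed release]. /ts/ (voiceless alveolar affricate) is [+delayed release], so it is the exception.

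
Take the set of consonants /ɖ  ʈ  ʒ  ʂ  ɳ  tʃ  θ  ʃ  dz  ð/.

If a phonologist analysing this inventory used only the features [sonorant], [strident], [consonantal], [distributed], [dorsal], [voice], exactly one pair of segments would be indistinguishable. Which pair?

tʃ, ʃ

On the given features, /tʃ/ and /ʃ/ have an identical profile: [-sonorant], [+strident], [+consonantal], [+distributed], [-dorsal], [-voice]. No other two segments in the inventory coincide on all 6 features. (They do differ in [continuant], which is not among the given features.)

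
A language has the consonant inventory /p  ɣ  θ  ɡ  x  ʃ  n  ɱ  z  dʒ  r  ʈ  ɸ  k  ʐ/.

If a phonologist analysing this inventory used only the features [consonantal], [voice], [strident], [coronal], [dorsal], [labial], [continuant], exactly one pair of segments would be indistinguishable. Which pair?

On the given features, /z/ and /ʐ/ have an identical profile: [+consonantal], [+voice], [+strident], [+coronal], [-dorsal], [-labial], [+continuant]. No other two segments in the inventory coincide on all 7 features. (They do differ in [anterior], which is not among the given features.)

z, ʐ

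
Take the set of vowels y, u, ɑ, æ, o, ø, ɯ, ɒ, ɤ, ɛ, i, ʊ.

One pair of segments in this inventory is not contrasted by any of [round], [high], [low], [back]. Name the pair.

On the given features, /ʊ/ and /u/ have an identical profile: [+round], [+high], [-low], [+back]. No other two segments in the inventory coincide on all 4 features. (They do differ in [tense], which is not among the given features.)

ʊ, u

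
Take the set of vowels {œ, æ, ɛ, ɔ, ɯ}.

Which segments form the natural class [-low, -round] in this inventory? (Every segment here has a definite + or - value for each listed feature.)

Checking each segment against [-low], [-round]: /ɛ/ (mid front unrounded lax vowel), /ɯ/ (high back unrounded vowel) satisfy every feature; every other segment in the inventory fails at least one.

ɛ, ɯ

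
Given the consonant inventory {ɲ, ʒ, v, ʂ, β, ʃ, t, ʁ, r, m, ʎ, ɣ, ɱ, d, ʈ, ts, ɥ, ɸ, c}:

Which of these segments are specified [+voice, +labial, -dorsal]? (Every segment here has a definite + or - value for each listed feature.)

v, β, m, ɱ

Eliminate segments failing any feature: /ɲ, ʒ, ʁ, r, ʎ, ɣ, d/ are [-labial]; /ʂ, ʃ, t, ʈ, ts, ɸ, c/ are [-voice]; /ɥ/ is [+dorsal]. The remaining /v, β, m, ɱ/ satisfy [+voice], [+labial], [-dorsal].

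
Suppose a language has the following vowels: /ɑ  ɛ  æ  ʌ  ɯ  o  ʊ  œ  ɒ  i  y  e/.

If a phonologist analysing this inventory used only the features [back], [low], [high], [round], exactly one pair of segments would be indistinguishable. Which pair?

e, ɛ

/e/ (mid front unrounded tense vowel) and /ɛ/ (mid front unrounded lax vowel) are both [−back], [−low], [−high], [−round], so none of the listed features separates them. (They do differ in [tense], which is not among the given features.) Every other pair in the inventory differs on at least one listed feature.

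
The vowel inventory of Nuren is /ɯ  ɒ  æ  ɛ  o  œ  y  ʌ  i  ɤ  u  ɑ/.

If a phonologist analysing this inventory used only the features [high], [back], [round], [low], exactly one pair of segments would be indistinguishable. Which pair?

On the given features, /ʌ/ and /ɤ/ have an identical profile: [−high], [+back], [−round], [−low]. No other two segments in the inventory coincide on all 4 features. (They do differ in [tense], which is not among the given features.)

ʌ, ɤ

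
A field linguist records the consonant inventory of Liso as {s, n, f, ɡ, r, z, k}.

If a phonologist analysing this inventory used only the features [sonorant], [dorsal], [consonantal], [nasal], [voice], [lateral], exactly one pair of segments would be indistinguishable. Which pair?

/s/ (voiceless alveolar fricative) and /f/ (voiceless labiodental fricative) are both [-sonorant], [-dorsal], [+consonantal], [-nasal], [-voice], [-lateral], so none of the listed features separates them. (They do differ in [labial] and [coronal], which are not among the given features.) Every other pair in the inventory differs on at least one listed feature.

s, f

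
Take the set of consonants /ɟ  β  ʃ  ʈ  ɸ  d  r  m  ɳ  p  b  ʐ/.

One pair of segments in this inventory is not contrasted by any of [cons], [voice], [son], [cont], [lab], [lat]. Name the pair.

d, ɟ

/d/ (voiced alveolar stop) and /ɟ/ (voiced palatal stop) are both [+consonantal], [+voice], [−sonorant], [−continuant], [−labial], [−lateral], so none of the listed features separates them. (They do differ in [dorsal], which is not among the given features.) Every other pair in the inventory differs on at least one listed feature.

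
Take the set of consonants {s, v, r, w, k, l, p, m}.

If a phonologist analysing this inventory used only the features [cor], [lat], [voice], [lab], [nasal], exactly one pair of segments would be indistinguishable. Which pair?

v, w

/v/ (voiced labiodental fricative) and /w/ (labial-velar glide) are both [−coronal], [−lateral], [+voice], [+labial], [−nasal], so none of the listed features separates them. (They do differ in [sonorant], [round] and [dorsal], which are not among the given features.) Every other pair in the inventory differs on at least one listed feature.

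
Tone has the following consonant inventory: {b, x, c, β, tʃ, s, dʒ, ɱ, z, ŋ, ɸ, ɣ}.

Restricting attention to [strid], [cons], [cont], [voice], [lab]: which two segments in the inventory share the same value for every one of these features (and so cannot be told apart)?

b, ɱ

On the given features, /b/ and /ɱ/ have an identical profile: [−strident], [+consonantal], [−continuant], [+voice], [+labial]. No other two segments in the inventory coincide on all 5 features. (They do differ in [sonorant] and [nasal], which are not among the given features.)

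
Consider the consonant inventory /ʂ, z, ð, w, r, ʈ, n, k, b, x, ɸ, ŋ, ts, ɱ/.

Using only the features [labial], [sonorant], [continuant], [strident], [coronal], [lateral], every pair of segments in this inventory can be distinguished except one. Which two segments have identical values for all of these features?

z, ʂ

On the given features, /z/ and /ʂ/ have an identical profile: [−labial], [−sonorant], [+continuant], [+strident], [+coronal], [−lateral]. No other two segments in the inventory coincide on all 6 features. (They do differ in [voice] and [anterior], which are not among the given features.)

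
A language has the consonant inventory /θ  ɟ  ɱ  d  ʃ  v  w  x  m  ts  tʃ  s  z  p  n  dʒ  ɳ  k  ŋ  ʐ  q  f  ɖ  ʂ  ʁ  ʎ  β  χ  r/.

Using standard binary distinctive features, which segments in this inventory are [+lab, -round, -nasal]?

v, p, f, β

Among the inventory, the [+labial] segments are /ɱ, v, w, m, p, f, β/.
Among these, [-round] gives /ɱ, v, m, p, f, β/.
Among these, [-nasal] leaves /v, p, f, β/.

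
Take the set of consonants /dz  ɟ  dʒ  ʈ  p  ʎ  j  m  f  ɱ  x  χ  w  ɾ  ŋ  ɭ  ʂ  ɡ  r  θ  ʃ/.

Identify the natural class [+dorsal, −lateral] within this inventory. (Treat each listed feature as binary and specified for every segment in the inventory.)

ɟ, j, x, χ, w, ŋ, ɡ

Checking each segment against [+dorsal], [−lateral]: /ɟ/ (voiced palatal stop), /j/ (palatal glide), /x/ (voiceless velar fricative), /χ/ (voiceless uvular fricative), /w/ (labial-velar glide), /ŋ/ (velar nasal), among others, satisfy every feature; every other segment in the inventory fails at least one.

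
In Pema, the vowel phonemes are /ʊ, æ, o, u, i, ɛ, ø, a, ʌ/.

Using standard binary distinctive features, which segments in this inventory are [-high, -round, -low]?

ɛ, ʌ

Checking each segment against [-high], [-round], [-low]: /ɛ/ (mid front unrounded lax vowel), /ʌ/ (mid back unrounded lax vowel) satisfy every feature; every other segment in the inventory fails at least one.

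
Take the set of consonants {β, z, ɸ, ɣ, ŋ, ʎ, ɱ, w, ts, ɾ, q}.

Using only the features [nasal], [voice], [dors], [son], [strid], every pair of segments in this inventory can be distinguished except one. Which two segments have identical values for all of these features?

w, ʎ

Both /w/ and /ʎ/ are [−nasal], [+voice], [+dorsal], [+sonorant], [−strident]. Since the list omits [lateral], [labial], [round] and [back] — which do distinguish the labial-velar glide from the palatal lateral approximant — this pair collapses; all other pairs remain distinct.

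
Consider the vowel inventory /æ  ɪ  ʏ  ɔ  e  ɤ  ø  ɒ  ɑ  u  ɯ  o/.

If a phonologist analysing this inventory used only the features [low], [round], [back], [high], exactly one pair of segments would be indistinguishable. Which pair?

Both /o/ and /ɔ/ are [−low], [+round], [+back], [−high]. Since the list omits [tense] — which does distinguish the mid back rounded tense vowel from the mid back rounded lax vowel — this pair collapses; all other pairs remain distinct.

o, ɔ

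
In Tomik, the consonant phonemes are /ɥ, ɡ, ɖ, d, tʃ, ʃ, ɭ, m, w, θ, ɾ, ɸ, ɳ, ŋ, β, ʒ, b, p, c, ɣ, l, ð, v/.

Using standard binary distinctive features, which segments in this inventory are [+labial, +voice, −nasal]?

The [+labial] segments are /ɥ, m, w, ɸ, β, b, p, v/.
Intersecting with [+voice] gives /ɥ, m, w, β, b, v/.
Of those, [−nasal] leaves /ɥ, w, β, b, v/.

ɥ, w, β, b, v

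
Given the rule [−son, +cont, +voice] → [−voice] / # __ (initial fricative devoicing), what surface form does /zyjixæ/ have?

Only the initial segment /z/ is both word-initial and matches the structural description. It is a voiced alveolar fricative, so [−son, +cont, +voice] holds; changing it to [−voice] with all other features held fixed yields /s/ (voiceless alveolar fricative). No other segment meets both the structural description and the environment, so the output is [syjixæ].

[syjixæ]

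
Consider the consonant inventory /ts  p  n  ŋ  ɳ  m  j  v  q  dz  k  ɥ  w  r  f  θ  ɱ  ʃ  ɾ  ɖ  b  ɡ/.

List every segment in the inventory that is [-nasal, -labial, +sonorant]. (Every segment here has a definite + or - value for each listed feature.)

First, the [-nasal] segments are /ts, p, j, v, q, dz, k, ɥ, w, r, f, θ, ʃ, ɾ, ɖ, b, ɡ/.
Of those, [-labial] gives /ts, j, q, dz, k, r, θ, ʃ, ɾ, ɖ, ɡ/.
Then [+sonorant] leaves /j, r, ɾ/.

j, r, ɾ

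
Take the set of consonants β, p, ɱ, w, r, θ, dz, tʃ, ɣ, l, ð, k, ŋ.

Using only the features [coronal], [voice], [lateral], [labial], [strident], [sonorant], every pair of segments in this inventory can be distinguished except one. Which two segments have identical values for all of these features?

On the given features, /ɱ/ and /w/ have an identical profile: [−coronal], [+voice], [−lateral], [+labial], [−strident], [+sonorant]. No other two segments in the inventory coincide on all 6 features. (They do differ in [nasal], [continuant], [round] and [dorsal], which are not among the given features.)

ɱ, w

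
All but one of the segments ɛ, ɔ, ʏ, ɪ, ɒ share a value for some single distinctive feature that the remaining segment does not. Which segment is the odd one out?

[low] groups all but one: /ʏ, ɪ, ɔ, ɛ/ share [−low] while /ɒ/ (low back rounded vowel) alone is [+low]. Removing any other segment would not leave a single-feature class that excludes it.

ɒ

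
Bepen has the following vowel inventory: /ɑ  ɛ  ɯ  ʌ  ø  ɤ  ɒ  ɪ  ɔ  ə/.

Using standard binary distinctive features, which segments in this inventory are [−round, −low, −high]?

ɛ, ʌ, ɤ, ə

First, the [−round] segments are /ɑ, ɛ, ɯ, ʌ, ɤ, ɪ, ə/.
Of those, [−low] gives /ɛ, ɯ, ʌ, ɤ, ɪ, ə/.
Of those, [−high] leaves /ɛ, ʌ, ɤ, ə/.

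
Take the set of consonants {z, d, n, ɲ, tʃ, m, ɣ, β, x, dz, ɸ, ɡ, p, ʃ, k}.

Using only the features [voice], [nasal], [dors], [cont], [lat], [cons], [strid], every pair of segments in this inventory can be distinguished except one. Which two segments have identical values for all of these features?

n, m

On the given features, /n/ and /m/ have an identical profile: [+voice], [+nasal], [-dorsal], [-continuant], [-lateral], [+consonantal], [-strident]. No other two segments in the inventory coincide on all 7 features. (They do differ in [labial] and [coronal], which are not among the given features.)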